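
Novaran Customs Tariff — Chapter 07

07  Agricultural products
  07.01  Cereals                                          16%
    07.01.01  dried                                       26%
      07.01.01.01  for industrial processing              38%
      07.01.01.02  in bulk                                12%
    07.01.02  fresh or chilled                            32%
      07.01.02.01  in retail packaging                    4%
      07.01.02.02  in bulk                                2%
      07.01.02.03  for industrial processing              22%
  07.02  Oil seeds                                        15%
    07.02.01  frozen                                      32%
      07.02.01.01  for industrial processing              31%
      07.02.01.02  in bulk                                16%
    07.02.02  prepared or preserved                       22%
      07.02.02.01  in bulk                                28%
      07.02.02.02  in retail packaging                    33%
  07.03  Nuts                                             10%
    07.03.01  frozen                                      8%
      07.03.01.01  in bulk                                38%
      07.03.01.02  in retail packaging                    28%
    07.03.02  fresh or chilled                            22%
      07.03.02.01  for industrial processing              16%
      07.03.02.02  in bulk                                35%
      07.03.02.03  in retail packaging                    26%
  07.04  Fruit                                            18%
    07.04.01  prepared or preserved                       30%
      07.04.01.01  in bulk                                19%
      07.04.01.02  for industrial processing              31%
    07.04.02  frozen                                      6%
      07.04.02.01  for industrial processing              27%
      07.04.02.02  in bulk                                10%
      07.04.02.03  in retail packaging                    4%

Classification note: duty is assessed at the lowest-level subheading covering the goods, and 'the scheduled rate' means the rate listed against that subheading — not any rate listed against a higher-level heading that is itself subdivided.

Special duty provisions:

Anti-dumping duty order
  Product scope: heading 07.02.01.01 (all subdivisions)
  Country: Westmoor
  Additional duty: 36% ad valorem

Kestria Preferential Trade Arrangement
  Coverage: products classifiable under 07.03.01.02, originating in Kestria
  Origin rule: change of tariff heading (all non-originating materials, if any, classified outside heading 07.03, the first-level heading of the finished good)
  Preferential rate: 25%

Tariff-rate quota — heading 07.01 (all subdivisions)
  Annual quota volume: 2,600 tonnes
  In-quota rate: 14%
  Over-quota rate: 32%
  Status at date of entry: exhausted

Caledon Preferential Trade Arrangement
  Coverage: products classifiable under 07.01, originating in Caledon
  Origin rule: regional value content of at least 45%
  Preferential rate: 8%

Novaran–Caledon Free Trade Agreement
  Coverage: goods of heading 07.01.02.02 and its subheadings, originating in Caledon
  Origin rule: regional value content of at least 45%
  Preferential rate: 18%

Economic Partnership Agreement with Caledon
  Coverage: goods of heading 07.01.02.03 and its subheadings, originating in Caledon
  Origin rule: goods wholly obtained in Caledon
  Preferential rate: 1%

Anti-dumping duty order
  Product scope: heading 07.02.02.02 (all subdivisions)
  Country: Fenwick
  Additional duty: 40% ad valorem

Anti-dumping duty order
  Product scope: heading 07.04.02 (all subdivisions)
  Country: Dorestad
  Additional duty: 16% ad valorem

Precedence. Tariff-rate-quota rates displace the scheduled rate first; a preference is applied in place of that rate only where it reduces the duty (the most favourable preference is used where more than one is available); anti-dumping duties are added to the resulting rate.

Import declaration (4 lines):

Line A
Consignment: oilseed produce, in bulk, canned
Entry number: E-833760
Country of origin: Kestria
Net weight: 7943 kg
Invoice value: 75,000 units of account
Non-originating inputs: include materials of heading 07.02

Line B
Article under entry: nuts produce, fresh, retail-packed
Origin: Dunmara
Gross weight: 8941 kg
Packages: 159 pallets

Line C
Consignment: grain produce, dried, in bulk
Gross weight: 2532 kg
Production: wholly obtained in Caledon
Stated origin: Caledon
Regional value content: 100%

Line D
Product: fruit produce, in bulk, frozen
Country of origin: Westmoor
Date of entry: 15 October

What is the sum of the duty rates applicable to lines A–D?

Line A: oilseed → 07.02; canned → 07.02.02; in bulk → 07.02.02.01. Scheduled 28%. Kestria agreement on 07.03.01.02: 07.02.02.01 not covered. → 28%.
Line B: nuts → 07.03; fresh → 07.03.02; retail-packed → 07.03.02.03. Scheduled 26%. No special measure applies. → 26%.
Line C: grain → 07.01; dried → 07.01.01; in bulk → 07.01.01.02. Scheduled 12%. quota on 07.01 exhausted → over-quota 32%; Caledon agreement on 07.01: RVC ≥ 45% → 8% available; Caledon agreement on 07.01.02.02: 07.01.01.02 not covered; Caledon agreement on 07.01.02.03: 07.01.01.02 not covered; preferential 8%. → 8%.
Line D: fruit → 07.04; frozen → 07.04.02; in bulk → 07.04.02.02. Scheduled 10%. No special measure applies. → 10%.
Sum: 28% + 26% + 8% + 10% = 72%.

72%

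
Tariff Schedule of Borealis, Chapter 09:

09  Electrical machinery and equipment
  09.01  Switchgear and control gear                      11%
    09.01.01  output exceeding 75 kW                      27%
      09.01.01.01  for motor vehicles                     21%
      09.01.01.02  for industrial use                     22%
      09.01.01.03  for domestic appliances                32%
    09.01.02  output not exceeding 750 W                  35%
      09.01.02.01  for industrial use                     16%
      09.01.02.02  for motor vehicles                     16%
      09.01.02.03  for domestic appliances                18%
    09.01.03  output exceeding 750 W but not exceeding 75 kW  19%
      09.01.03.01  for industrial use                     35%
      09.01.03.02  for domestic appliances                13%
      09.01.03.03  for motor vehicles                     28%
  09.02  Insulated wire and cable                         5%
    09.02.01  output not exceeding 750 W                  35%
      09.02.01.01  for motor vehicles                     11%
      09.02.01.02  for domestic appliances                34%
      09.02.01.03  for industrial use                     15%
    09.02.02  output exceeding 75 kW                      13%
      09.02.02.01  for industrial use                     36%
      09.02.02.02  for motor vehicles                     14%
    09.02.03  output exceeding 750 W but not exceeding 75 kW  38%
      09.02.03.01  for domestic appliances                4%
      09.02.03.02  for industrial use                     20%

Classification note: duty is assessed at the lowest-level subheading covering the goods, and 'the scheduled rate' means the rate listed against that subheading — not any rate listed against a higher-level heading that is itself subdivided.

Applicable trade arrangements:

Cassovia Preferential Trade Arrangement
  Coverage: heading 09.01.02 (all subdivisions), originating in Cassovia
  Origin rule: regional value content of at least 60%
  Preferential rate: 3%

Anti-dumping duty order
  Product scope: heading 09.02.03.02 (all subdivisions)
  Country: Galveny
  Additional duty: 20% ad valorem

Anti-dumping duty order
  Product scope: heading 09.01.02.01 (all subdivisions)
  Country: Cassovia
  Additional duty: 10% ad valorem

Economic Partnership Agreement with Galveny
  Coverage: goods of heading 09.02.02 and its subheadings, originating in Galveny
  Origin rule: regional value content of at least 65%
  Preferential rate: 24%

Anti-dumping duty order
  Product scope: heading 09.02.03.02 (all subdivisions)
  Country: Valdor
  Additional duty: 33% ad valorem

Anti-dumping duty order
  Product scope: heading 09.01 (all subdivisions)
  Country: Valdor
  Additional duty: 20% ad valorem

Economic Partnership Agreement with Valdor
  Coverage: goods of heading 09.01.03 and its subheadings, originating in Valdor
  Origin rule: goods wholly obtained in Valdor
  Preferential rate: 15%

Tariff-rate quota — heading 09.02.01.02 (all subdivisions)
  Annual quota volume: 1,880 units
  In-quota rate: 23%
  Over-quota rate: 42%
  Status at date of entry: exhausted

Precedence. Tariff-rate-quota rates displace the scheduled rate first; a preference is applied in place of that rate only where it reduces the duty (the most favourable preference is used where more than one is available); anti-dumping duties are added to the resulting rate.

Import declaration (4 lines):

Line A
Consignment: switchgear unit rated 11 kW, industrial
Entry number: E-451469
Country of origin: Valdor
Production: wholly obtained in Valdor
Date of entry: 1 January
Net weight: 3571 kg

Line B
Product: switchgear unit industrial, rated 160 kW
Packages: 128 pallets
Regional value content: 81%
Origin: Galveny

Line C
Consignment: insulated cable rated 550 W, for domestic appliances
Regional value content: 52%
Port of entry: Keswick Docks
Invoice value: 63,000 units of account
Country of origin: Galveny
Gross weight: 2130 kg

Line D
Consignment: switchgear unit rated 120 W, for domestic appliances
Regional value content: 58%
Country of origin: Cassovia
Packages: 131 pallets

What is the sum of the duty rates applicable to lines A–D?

Line A: switchgear unit → 09.01; rated 11 kW → 09.01.03; industrial → 09.01.03.01. Scheduled 35%. Valdor agreement on 09.01.03: wholly obtained → 15% available; preferential 15%; anti-dumping (Valdor, 09.01): +20%; total 15% + 20% = 35%. → 35%.
Line B: switchgear unit → 09.01; rated 160 kW → 09.01.01; industrial → 09.01.01.02. Scheduled 22%. Galveny agreement on 09.02.02: 09.01.01.02 not covered. → 22%.
Line C: insulated cable → 09.02; rated 550 W → 09.02.01; for domestic appliances → 09.02.01.02. Scheduled 34%. quota on 09.02.01.02 exhausted → over-quota 42%; Galveny agreement on 09.02.02: 09.02.01.02 not covered. → 42%.
Line D: switchgear unit → 09.01; rated 120 W → 09.01.02; for domestic appliances → 09.01.02.03. Scheduled 18%. Cassovia agreement on 09.01.02: RVC < 60%. → 18%.
Sum: 35% + 22% + 42% + 18% = 117%.

117%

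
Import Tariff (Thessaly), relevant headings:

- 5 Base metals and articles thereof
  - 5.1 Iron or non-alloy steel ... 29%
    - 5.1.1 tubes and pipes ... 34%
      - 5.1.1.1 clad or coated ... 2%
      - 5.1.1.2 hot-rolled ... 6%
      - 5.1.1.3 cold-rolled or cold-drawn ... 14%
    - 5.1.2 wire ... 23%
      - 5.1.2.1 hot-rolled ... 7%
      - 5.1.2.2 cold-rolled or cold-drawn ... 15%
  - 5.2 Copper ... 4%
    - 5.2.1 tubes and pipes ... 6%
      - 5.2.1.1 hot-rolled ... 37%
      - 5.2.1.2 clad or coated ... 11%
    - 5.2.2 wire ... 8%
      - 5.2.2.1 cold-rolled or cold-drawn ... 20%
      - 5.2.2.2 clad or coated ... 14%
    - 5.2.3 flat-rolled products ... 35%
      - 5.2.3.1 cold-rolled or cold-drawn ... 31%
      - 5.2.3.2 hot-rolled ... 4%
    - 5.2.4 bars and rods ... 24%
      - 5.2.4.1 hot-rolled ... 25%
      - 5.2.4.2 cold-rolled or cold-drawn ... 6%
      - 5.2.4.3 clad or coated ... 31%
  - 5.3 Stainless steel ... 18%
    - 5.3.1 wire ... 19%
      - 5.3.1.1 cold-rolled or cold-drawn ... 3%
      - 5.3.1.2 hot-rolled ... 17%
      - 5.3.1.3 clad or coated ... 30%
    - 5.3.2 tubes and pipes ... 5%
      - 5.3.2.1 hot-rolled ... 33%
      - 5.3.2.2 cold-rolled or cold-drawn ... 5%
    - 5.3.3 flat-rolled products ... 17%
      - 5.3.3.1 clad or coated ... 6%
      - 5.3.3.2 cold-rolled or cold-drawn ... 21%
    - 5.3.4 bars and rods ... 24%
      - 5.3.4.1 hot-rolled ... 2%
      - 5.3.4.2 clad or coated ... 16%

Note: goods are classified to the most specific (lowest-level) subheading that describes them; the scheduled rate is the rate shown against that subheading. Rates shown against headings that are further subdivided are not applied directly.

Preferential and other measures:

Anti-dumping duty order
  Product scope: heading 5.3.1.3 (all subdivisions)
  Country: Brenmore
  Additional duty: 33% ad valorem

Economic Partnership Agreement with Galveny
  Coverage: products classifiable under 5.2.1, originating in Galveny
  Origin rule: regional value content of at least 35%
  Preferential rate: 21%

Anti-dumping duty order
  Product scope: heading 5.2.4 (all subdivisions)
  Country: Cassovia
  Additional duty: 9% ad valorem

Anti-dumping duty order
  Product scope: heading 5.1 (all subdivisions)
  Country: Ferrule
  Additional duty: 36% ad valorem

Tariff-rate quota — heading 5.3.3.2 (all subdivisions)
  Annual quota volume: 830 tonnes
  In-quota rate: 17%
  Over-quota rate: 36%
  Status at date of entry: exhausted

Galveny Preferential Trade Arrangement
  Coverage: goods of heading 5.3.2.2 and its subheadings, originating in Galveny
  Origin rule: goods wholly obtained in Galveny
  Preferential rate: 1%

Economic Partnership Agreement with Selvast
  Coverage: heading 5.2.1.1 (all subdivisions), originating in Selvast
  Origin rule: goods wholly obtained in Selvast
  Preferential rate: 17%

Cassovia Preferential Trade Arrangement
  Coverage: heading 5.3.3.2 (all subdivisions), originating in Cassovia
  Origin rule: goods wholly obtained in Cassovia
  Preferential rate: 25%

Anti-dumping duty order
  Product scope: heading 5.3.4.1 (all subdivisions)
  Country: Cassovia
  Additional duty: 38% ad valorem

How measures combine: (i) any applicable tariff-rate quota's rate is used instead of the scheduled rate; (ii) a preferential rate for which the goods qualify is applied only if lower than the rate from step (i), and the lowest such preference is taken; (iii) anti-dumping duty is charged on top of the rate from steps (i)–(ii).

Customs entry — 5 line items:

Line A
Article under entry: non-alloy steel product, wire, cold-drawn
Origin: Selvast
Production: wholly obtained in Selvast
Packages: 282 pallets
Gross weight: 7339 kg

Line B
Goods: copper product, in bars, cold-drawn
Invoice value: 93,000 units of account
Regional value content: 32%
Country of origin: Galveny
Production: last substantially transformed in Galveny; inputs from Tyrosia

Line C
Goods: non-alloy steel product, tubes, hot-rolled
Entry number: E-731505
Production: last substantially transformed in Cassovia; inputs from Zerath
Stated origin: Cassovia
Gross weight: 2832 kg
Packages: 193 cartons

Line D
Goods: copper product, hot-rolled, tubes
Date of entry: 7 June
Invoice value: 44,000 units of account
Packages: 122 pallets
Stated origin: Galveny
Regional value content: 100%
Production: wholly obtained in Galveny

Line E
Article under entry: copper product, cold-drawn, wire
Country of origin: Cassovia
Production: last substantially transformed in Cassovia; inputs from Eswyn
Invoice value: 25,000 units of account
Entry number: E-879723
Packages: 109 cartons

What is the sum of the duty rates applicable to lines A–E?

68%

Line A: non-alloy steel → 5.1; wire → 5.1.2; cold-drawn → 5.1.2.2. Scheduled 15%. Selvast agreement on 5.2.1.1: 5.1.2.2 not covered. → 15%.
Line B: copper → 5.2; in bars → 5.2.4; cold-drawn → 5.2.4.2. Scheduled 6%. Galveny agreement on 5.2.1: 5.2.4.2 not covered; Galveny agreement on 5.3.2.2: 5.2.4.2 not covered. → 6%.
Line C: non-alloy steel → 5.1; tubes → 5.1.1; hot-rolled → 5.1.1.2. Scheduled 6%. Cassovia agreement on 5.3.3.2: 5.1.1.2 not covered. → 6%.
Line D: copper → 5.2; tubes → 5.2.1; hot-rolled → 5.2.1.1. Scheduled 37%. Galveny agreement on 5.2.1: RVC ≥ 35% → 21% available; Galveny agreement on 5.3.2.2: 5.2.1.1 not covered; preferential 21%. → 21%.
Line E: copper → 5.2; wire → 5.2.2; cold-drawn → 5.2.2.1. Scheduled 20%. Cassovia agreement on 5.3.3.2: 5.2.2.1 not covered. → 20%.
Sum: 15% + 6% + 6% + 21% + 20% = 68%.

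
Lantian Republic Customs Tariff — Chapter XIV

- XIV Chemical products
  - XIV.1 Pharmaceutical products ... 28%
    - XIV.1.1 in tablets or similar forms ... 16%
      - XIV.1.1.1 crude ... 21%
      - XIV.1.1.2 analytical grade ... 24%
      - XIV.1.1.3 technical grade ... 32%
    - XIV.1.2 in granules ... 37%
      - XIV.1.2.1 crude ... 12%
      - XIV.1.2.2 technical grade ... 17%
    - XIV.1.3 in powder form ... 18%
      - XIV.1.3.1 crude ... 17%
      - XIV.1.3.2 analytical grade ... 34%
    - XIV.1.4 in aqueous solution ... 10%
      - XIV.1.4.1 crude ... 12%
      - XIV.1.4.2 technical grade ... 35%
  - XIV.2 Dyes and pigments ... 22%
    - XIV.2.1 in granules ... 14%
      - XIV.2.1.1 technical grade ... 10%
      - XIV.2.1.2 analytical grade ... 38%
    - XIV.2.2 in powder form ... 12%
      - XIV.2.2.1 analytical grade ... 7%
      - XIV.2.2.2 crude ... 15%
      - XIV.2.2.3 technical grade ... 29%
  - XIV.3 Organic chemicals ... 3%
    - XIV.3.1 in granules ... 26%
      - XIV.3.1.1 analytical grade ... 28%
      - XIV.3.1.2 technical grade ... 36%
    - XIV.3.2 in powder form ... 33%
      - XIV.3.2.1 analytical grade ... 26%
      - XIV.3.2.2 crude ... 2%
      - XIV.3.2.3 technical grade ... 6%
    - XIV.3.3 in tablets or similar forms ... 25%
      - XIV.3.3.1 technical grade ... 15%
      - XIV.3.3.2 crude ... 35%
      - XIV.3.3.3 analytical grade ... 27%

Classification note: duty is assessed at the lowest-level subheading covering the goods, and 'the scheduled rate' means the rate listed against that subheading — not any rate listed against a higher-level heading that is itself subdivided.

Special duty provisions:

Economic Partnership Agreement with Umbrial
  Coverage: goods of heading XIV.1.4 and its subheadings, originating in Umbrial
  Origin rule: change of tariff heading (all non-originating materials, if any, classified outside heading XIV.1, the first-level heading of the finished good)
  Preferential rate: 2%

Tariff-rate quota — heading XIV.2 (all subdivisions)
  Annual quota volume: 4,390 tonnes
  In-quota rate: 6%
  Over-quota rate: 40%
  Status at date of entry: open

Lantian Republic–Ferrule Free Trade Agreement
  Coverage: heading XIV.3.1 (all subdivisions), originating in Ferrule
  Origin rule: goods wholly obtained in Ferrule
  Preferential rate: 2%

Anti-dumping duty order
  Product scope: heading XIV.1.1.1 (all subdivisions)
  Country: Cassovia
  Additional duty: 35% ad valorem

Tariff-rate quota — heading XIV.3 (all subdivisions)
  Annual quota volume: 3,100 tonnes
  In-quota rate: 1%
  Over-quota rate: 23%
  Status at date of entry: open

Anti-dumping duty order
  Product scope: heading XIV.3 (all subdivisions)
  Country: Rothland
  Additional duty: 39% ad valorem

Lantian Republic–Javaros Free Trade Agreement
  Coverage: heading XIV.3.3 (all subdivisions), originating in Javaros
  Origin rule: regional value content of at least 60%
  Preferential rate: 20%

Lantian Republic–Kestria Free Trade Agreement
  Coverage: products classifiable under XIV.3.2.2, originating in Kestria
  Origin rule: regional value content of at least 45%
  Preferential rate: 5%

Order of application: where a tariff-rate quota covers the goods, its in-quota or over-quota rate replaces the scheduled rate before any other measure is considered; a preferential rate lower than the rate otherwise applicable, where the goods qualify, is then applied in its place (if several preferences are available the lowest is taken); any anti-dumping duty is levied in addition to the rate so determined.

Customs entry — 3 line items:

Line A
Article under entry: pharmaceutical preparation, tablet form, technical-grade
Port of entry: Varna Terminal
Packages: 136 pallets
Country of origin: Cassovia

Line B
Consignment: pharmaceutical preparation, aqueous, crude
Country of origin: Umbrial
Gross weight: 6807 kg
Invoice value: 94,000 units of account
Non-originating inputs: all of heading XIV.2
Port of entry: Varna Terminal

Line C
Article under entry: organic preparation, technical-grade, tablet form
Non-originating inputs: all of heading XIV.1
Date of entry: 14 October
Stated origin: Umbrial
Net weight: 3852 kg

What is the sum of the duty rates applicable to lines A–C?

35%

Line A: pharmaceutical → XIV.1; tablet form → XIV.1.1; technical-grade → XIV.1.1.3. Scheduled 32%. No special measure applies. → 32%.
Line B: pharmaceutical → XIV.1; aqueous → XIV.1.4; crude → XIV.1.4.1. Scheduled 12%. Umbrial agreement on XIV.1.4: CTH met → 2% available; preferential 2%. → 2%.
Line C: organic → XIV.3; tablet form → XIV.3.3; technical-grade → XIV.3.3.1. Scheduled 15%. quota on XIV.3 open → in-quota 1%; Umbrial agreement on XIV.1.4: XIV.3.3.1 not covered. → 1%.
Sum: 32% + 2% + 1% = 35%.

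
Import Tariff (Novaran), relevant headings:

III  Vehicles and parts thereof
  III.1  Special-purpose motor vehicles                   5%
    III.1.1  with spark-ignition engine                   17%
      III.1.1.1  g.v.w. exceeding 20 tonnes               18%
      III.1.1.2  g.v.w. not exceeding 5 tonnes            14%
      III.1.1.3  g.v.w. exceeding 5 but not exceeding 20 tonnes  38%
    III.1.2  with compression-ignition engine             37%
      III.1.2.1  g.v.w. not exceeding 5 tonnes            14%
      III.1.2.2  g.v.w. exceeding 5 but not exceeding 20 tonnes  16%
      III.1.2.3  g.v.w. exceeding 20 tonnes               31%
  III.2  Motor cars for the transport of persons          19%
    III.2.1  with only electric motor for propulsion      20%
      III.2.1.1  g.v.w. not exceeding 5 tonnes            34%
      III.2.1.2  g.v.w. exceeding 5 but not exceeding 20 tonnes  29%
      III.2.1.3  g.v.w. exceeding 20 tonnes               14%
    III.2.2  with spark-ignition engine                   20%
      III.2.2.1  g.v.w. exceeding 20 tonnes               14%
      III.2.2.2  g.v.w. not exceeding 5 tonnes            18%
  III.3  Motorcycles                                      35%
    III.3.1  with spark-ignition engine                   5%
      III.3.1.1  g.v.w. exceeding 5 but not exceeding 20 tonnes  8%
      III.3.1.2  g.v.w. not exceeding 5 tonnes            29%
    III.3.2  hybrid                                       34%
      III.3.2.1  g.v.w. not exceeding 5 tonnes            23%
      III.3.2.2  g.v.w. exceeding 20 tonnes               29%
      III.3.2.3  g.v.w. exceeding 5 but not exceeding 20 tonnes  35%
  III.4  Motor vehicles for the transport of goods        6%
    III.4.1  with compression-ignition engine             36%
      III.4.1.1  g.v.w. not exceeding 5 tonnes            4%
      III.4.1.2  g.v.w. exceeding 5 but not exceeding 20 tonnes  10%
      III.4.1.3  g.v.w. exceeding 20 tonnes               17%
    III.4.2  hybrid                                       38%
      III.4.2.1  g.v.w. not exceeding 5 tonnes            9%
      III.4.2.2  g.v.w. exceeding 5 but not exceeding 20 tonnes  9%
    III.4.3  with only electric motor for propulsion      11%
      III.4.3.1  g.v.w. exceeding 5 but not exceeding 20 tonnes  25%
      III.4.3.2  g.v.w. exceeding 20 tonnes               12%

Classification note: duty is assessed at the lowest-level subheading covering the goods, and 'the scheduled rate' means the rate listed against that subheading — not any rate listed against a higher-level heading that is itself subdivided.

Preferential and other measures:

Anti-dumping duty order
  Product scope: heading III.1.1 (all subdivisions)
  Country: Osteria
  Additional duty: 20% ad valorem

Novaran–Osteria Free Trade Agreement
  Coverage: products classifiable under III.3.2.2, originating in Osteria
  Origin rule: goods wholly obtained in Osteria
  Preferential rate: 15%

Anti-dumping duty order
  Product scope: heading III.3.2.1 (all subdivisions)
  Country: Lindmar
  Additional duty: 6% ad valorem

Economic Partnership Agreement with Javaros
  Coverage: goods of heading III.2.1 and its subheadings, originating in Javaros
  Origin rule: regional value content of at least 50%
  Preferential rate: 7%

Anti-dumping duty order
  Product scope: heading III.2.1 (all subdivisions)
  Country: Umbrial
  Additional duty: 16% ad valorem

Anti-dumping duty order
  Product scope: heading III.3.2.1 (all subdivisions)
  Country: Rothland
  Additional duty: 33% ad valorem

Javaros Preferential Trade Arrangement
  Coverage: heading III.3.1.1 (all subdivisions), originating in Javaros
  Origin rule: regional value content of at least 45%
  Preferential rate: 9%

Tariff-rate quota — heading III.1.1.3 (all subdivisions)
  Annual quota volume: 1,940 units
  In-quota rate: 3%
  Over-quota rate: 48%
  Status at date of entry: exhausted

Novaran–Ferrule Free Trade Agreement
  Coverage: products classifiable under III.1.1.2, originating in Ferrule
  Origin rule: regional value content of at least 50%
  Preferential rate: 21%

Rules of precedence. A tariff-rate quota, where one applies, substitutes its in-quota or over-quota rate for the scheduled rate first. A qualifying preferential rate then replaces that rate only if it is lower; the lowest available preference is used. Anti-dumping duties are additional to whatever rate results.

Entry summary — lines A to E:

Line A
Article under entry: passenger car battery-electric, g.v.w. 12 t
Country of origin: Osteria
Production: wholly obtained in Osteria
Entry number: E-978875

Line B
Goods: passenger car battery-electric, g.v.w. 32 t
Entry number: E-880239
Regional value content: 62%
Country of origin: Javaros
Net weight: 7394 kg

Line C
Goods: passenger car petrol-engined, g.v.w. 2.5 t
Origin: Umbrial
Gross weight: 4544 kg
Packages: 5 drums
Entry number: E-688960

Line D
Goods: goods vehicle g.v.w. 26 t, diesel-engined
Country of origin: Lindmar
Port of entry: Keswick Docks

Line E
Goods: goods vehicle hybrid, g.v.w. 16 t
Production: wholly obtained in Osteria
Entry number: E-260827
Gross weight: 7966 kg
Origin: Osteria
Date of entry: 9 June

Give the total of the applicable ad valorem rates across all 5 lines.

80%

Line A: passenger car → III.2; battery-electric → III.2.1; g.v.w. 12 t → III.2.1.2. Scheduled 29%. Osteria agreement on III.3.2.2: III.2.1.2 not covered. → 29%.
Line B: passenger car → III.2; battery-electric → III.2.1; g.v.w. 32 t → III.2.1.3. Scheduled 14%. Javaros agreement on III.2.1: RVC ≥ 50% → 7% available; Javaros agreement on III.3.1.1: III.2.1.3 not covered; preferential 7%. → 7%.
Line C: passenger car → III.2; petrol-engined → III.2.2; g.v.w. 2.5 t → III.2.2.2. Scheduled 18%. No special measure applies. → 18%.
Line D: goods vehicle → III.4; diesel-engined → III.4.1; g.v.w. 26 t → III.4.1.3. Scheduled 17%. No special measure applies. → 17%.
Line E: goods vehicle → III.4; hybrid → III.4.2; g.v.w. 16 t → III.4.2.2. Scheduled 9%. Osteria agreement on III.3.2.2: III.4.2.2 not covered. → 9%.
Sum: 29% + 7% + 18% + 17% + 9% = 80%.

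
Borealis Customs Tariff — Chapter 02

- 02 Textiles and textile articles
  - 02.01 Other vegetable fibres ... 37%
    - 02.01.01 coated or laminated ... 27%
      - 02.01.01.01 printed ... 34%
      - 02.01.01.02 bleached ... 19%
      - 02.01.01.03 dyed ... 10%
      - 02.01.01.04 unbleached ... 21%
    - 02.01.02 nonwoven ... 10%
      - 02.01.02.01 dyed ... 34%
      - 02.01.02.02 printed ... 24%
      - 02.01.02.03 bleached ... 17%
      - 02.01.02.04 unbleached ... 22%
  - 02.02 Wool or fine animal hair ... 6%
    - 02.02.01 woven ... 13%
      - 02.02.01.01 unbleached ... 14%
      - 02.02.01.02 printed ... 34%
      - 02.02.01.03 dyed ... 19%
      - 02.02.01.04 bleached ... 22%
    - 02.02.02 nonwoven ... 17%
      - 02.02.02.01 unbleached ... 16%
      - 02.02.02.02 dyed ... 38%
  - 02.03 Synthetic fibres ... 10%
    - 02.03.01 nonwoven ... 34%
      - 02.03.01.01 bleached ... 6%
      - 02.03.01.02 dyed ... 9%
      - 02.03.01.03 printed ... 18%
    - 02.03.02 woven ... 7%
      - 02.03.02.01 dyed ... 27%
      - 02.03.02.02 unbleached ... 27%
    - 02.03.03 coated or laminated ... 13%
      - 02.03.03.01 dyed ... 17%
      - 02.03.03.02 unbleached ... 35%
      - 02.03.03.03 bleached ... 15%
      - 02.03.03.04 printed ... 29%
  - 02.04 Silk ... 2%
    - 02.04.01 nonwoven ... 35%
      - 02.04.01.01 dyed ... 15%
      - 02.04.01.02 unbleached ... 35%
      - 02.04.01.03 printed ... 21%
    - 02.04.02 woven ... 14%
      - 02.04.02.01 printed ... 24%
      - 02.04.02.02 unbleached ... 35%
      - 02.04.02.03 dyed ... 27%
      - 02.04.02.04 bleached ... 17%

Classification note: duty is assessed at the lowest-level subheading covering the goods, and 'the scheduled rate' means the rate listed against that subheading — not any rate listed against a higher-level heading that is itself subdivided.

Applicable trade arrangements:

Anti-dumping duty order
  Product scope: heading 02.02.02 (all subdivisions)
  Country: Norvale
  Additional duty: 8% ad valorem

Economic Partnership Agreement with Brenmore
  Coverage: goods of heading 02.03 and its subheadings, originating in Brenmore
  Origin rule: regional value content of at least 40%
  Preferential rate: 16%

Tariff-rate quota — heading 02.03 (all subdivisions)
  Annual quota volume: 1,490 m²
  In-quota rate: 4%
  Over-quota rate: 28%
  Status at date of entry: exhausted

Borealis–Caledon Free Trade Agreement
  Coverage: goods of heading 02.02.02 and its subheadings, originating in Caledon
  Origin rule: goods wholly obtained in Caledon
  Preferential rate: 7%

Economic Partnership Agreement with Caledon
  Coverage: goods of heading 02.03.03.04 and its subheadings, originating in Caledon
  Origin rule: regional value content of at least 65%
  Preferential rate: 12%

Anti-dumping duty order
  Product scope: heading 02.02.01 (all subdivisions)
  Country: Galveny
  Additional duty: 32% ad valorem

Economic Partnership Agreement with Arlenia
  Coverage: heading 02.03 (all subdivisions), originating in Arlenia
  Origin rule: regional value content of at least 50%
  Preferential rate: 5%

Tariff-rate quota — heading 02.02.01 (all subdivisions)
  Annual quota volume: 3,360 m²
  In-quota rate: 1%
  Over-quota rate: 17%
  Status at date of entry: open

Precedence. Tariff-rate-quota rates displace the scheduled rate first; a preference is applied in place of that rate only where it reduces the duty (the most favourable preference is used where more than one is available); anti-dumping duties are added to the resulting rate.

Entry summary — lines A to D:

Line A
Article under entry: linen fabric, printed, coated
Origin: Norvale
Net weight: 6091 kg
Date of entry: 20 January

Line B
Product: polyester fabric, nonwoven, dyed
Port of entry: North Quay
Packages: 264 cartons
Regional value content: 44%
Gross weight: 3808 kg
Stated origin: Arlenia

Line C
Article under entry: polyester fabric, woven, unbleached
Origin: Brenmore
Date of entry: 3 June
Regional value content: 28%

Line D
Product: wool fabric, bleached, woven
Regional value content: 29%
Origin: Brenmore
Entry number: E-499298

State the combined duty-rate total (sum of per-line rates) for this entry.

Line A: linen → 02.01; coated → 02.01.01; printed → 02.01.01.01. Scheduled 34%. No special measure applies. → 34%.
Line B: polyester → 02.03; nonwoven → 02.03.01; dyed → 02.03.01.02. Scheduled 9%. quota on 02.03 exhausted → over-quota 28%; Arlenia agreement on 02.03: RVC < 50%. → 28%.
Line C: polyester → 02.03; woven → 02.03.02; unbleached → 02.03.02.02. Scheduled 27%. quota on 02.03 exhausted → over-quota 28%; Brenmore agreement on 02.03: RVC < 40%. → 28%.
Line D: wool → 02.02; woven → 02.02.01; bleached → 02.02.01.04. Scheduled 22%. quota on 02.02.01 open → in-quota 1%; Brenmore agreement on 02.03: 02.02.01.04 not covered. → 1%.
Sum: 34% + 28% + 28% + 1% = 91%.

91%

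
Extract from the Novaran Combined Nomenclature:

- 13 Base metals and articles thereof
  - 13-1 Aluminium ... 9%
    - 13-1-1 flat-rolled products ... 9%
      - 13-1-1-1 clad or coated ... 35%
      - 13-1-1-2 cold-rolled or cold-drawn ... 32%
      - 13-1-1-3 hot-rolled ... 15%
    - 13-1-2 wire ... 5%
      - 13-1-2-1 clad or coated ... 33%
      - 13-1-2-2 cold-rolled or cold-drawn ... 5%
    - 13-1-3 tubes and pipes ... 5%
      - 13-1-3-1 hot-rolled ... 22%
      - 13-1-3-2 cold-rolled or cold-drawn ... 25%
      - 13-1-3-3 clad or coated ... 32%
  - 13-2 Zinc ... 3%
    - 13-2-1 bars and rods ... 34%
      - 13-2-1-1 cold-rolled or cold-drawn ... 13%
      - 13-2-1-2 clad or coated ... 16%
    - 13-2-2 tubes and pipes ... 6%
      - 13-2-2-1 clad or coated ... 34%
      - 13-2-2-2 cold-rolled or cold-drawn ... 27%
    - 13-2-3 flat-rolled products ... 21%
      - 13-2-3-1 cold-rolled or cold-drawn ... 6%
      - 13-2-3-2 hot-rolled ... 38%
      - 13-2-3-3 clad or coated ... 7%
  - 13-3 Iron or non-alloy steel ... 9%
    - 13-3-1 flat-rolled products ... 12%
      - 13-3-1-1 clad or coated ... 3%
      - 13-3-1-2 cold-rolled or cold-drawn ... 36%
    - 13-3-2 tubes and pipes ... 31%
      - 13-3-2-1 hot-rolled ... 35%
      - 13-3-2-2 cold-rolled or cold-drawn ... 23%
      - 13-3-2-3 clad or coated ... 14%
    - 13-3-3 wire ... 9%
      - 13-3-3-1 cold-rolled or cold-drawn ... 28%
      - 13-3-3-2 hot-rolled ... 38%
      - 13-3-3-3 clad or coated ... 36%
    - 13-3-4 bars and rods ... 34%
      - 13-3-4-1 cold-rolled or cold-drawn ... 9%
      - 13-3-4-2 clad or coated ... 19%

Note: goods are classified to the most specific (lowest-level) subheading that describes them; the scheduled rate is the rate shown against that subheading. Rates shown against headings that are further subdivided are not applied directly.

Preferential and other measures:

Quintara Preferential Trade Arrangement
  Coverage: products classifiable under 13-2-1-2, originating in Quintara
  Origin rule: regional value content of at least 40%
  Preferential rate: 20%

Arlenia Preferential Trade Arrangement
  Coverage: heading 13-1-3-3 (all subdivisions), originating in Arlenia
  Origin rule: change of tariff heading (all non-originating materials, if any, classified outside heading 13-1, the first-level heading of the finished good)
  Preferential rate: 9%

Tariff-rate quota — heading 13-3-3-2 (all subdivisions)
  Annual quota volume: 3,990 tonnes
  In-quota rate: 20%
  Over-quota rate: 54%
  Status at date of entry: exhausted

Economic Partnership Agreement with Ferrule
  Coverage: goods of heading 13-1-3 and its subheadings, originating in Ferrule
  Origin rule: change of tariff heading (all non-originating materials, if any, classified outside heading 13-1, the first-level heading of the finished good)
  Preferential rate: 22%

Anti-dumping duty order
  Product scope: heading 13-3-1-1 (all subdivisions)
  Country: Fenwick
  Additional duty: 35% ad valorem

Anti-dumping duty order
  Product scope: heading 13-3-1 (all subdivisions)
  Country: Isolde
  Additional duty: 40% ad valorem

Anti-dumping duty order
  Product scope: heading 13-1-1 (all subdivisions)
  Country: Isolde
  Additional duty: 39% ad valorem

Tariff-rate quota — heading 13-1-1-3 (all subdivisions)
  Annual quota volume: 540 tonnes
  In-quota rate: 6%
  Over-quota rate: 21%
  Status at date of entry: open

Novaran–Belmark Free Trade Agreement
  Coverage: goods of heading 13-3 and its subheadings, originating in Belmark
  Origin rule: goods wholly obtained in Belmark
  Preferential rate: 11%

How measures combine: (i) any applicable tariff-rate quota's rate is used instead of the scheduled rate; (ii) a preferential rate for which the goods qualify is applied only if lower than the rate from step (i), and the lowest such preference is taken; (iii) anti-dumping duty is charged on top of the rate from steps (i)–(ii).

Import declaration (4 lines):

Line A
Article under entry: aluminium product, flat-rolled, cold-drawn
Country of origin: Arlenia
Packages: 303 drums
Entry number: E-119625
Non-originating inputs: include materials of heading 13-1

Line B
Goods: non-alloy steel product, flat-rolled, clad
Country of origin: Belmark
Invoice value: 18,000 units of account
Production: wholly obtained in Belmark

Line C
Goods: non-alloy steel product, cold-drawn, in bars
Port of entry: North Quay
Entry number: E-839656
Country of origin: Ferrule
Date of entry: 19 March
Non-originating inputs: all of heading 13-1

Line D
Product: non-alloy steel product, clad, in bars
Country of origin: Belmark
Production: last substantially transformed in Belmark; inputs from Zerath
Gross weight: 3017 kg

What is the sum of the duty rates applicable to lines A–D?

63%

Line A: aluminium → 13-1; flat-rolled → 13-1-1; cold-drawn → 13-1-1-2. Scheduled 32%. Arlenia agreement on 13-1-3-3: 13-1-1-2 not covered. → 32%.
Line B: non-alloy steel → 13-3; flat-rolled → 13-3-1; clad → 13-3-1-1. Scheduled 3%. Belmark agreement on 13-3: wholly obtained → 11% available; preference 11% not lower than 3% → no reduction. → 3%.
Line C: non-alloy steel → 13-3; in bars → 13-3-4; cold-drawn → 13-3-4-1. Scheduled 9%. Ferrule agreement on 13-1-3: 13-3-4-1 not covered. → 9%.
Line D: non-alloy steel → 13-3; in bars → 13-3-4; clad → 13-3-4-2. Scheduled 19%. Belmark agreement on 13-3: not wholly obtained. → 19%.
Sum: 32% + 3% + 9% + 19% = 63%.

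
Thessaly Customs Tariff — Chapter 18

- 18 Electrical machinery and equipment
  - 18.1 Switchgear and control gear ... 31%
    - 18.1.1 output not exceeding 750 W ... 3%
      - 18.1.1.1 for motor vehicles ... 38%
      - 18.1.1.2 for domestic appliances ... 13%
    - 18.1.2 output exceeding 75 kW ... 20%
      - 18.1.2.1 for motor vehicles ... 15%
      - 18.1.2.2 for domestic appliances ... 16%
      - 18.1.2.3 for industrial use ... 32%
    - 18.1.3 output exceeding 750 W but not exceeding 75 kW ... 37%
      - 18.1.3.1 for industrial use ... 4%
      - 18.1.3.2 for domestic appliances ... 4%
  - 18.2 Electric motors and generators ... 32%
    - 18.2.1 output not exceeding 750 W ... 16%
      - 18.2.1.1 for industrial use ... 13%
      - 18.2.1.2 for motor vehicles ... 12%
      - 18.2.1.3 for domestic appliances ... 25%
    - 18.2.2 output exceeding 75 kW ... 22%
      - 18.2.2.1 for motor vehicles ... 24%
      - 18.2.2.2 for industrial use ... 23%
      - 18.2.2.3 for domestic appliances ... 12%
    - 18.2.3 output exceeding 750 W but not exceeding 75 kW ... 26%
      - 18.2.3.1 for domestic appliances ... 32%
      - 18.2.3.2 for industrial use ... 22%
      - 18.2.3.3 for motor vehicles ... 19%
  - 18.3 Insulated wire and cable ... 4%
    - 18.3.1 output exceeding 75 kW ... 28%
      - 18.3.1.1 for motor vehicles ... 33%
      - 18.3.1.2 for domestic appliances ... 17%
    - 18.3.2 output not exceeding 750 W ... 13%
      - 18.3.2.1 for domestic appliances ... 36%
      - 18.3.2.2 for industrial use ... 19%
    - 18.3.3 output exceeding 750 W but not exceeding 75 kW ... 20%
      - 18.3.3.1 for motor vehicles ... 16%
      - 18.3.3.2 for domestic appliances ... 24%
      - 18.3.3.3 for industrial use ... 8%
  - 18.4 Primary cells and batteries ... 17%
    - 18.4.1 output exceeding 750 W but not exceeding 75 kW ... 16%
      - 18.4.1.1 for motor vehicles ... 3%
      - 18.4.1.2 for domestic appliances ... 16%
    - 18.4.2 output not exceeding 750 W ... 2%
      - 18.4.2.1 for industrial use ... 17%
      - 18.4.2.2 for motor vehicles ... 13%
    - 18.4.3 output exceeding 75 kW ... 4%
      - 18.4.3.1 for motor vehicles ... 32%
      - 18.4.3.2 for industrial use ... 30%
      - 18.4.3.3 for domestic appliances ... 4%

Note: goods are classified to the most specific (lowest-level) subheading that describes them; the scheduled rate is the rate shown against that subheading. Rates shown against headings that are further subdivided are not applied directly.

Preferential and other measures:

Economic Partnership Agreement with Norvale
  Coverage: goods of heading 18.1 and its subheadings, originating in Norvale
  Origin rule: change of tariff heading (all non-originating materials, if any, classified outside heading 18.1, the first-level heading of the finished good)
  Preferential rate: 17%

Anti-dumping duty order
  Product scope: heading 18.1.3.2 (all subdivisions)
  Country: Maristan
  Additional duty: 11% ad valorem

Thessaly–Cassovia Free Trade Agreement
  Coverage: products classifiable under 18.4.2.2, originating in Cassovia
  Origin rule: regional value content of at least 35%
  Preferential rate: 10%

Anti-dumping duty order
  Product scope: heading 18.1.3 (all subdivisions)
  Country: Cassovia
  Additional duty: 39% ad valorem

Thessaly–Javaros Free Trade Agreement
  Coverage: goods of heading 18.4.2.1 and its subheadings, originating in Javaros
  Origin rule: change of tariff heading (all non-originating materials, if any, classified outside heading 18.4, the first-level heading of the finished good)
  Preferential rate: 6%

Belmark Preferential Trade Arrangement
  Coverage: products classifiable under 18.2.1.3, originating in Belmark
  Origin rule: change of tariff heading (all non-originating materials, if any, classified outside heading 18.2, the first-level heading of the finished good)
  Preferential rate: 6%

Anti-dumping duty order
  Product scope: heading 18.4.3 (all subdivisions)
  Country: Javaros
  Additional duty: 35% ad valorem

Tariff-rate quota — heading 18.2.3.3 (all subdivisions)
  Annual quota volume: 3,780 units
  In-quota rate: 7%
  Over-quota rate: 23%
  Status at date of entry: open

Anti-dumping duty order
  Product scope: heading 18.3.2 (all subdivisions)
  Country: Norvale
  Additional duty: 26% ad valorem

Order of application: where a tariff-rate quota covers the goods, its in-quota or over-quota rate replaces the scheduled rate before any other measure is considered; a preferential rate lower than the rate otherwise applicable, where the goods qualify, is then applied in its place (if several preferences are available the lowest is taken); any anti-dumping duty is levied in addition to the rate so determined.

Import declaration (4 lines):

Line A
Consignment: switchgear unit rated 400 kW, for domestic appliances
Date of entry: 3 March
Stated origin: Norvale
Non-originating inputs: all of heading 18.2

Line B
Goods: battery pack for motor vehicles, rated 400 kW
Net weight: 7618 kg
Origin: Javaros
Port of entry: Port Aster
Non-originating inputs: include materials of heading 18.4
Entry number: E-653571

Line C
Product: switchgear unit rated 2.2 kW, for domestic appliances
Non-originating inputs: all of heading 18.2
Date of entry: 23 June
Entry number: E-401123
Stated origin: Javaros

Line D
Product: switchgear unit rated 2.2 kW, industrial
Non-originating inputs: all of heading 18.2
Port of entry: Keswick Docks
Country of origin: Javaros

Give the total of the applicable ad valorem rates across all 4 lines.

Line A: switchgear unit → 18.1; rated 400 kW → 18.1.2; for domestic appliances → 18.1.2.2. Scheduled 16%. Norvale agreement on 18.1: CTH met → 17% available; preference 17% not lower than 16% → no reduction. → 16%.
Line B: battery pack → 18.4; rated 400 kW → 18.4.3; for motor vehicles → 18.4.3.1. Scheduled 32%. Javaros agreement on 18.4.2.1: 18.4.3.1 not covered; anti-dumping (Javaros, 18.4.3): +35%; total 32% + 35% = 67%. → 67%.
Line C: switchgear unit → 18.1; rated 2.2 kW → 18.1.3; for domestic appliances → 18.1.3.2. Scheduled 4%. Javaros agreement on 18.4.2.1: 18.1.3.2 not covered. → 4%.
Line D: switchgear unit → 18.1; rated 2.2 kW → 18.1.3; industrial → 18.1.3.1. Scheduled 4%. Javaros agreement on 18.4.2.1: 18.1.3.1 not covered. → 4%.
Sum: 16% + 67% + 4% + 4% = 91%.

91%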